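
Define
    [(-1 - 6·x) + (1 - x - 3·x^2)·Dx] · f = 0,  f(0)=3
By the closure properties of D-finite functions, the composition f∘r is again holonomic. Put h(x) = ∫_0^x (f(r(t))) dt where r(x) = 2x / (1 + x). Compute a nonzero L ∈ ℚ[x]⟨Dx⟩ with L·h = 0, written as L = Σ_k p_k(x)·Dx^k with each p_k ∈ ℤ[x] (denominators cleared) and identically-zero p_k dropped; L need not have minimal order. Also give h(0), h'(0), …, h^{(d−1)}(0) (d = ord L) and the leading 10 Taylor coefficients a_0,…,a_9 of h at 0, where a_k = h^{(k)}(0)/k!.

L = (2 + 26·x)·Dx + (-1 - x + 13·x^2 + 13·x^3)·Dx^2  (order 2).
h: a_k = 0, 3, 3, 14, 39/2, 546/5, 169, 1014, 6591/4, 30758/3, …
ICs: h(0) = 0, h′(0) = 3.

f: a_k = 3, 3, 12, 21, 57, 120, 291, 651, 1524, 3477, …
Change of var in L_f (x↦r) gives L₀.
h=∫₀ˣh₀: take L = L₀·Dx.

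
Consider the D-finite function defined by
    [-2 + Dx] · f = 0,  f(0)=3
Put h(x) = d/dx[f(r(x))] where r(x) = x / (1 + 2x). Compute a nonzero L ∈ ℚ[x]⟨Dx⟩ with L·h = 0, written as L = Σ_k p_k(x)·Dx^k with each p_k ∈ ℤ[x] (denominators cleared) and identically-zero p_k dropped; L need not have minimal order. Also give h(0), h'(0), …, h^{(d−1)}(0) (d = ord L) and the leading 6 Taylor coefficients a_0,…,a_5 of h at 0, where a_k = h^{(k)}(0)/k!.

f: a_k = 3, 6, 6, 4, 2, 4/5, …
Change of var in L_f (x↦r) gives L₀.
h=h₀': d/dx-closure on L₀ ⇒ L.
L = (-2 - 8·x) + (-1 - 4·x - 4·x^2)·Dx  (order 1).
h: a_k = 6, -12, 12, 8, -76, 1208/5, …
ICs: h(0) = 6.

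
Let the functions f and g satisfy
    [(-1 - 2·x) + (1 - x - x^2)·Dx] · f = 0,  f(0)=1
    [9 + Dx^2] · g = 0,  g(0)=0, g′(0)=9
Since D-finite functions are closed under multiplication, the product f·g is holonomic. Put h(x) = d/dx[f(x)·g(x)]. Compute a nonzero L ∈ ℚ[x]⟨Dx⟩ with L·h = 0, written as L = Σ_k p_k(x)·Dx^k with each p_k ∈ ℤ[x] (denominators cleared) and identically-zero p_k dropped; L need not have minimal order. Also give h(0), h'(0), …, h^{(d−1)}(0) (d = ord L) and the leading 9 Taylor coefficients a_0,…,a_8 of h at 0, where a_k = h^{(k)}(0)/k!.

L = (3 - 162·x - 81·x^2 + 162·x^3 + 81·x^4) + (-12 - 6·x + 54·x^2 + 36·x^3)·Dx + (7 - 16·x - 7·x^2 + 18·x^3 + 9·x^4)·Dx^2  (order 2).
h: a_k = 9, 18, 27/2, 54, 963/8, 4509/20, 6759/16, 54837/70, 1277613/896, …
ICs: h(0) = 9, h′(0) = 18.

f: a_k = 1, 1, 2, 3, 5, 8, 13, 21, 34, …
g: a_k = 0, 9, 0, -27/2, 0, 243/40, 0, -729/560, 0, …
Sym-product of L_f,L_g gives L₀ (≤ ord 2).
Derive L from L₀ (diff closure).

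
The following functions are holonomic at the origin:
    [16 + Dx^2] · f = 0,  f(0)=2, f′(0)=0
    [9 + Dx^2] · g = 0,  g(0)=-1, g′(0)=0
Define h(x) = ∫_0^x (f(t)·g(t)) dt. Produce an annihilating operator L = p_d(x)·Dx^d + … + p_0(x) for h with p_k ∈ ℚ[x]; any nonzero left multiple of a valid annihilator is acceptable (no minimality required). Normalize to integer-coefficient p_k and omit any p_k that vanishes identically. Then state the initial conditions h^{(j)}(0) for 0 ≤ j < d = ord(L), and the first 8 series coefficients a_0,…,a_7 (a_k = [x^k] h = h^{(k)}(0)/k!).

L = 49·Dx + 50·Dx^3 + Dx^5  (order 5).
h: a_k = 0, -2, 0, 25/3, 0, -1201/60, 0, 11765/504, …
ICs: h(0) = 0, h′(0) = -2, h′′(0) = 0, h′′′(0) = 50, h′′′′(0) = 0.

f: a_k = 2, 0, -16, 0, 64/3, 0, -512/45, 0, …
g: a_k = -1, 0, 9/2, 0, -27/8, 0, 81/80, 0, …
f·g: L₀ = L_f ⊗_s L_g, ord ≤ 2·2.
Integrate: L := L₀·Dx.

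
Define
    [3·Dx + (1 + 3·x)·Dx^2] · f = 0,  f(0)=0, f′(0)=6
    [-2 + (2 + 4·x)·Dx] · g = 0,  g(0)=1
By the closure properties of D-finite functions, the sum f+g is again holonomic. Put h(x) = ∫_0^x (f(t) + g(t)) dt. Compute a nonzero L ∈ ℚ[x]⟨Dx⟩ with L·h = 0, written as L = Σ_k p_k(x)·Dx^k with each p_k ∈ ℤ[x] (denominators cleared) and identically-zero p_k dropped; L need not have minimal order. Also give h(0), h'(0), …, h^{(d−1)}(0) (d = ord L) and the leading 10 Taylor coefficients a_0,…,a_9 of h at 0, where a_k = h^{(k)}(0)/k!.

L = (18 + 18·x)·Dx^2 + (30 + 108·x + 90·x^2)·Dx^3 + (4 + 26·x + 54·x^2 + 36·x^3)·Dx^4  (order 4).
h: a_k = 0, 1, 7/2, -19/6, 37/8, -329/40, 3923/240, -3909/112, 70215/896, -70127/384, …
ICs: h(0) = 0, h′(0) = 1, h′′(0) = 7, h′′′(0) = -19.

f: a_k = 0, 6, -9, 18, -81/2, 486/5, -243, 4374/7, -6561/4, 4374, …
g: a_k = 1, 1, -1/2, 1/2, -5/8, 7/8, -21/16, 33/16, -429/128, 715/128, …
Sum ⇒ L₀ = lclm(L_f,L_g) in ℚ(x)⟨Dx⟩.
∫: right-multiply L₀ by Dx.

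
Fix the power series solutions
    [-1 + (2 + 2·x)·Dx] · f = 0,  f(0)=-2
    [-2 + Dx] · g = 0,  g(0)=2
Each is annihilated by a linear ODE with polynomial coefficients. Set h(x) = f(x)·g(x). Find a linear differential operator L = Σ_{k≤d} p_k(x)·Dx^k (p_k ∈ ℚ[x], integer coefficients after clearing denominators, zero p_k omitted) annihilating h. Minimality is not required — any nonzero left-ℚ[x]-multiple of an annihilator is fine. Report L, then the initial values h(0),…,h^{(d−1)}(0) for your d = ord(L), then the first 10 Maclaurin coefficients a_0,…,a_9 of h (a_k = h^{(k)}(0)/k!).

f: a_k = -2, -1, 1/4, -1/8, 5/64, -7/128, 21/512, -33/1024, 429/16384, -715/32768, …
g: a_k = 2, 4, 4, 8/3, 4/3, 8/15, 8/45, 16/315, 4/315, 8/2835, …
f·g: L₀ = L_f ⊗_s L_g, ord ≤ 1·1.
L = (-5 - 4·x) + (2 + 2·x)·Dx  (order 1).
h: a_k = -4, -10, -23/2, -103/12, -449/96, -1949/960, -1643/2304, -36047/161280, -135617/2580480, -815221/46448640, …
ICs: h(0) = -4.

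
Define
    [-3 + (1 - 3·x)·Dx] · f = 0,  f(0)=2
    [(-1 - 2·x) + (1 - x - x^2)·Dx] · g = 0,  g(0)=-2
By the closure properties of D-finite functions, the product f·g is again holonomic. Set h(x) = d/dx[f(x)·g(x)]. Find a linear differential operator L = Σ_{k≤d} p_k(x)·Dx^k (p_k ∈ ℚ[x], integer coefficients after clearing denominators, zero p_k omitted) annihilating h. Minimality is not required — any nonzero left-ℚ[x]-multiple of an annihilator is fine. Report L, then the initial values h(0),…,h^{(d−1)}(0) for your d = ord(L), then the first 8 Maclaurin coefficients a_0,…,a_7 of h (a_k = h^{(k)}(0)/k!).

f: a_k = 2, 6, 18, 54, 162, 486, 1458, 4374, …
g: a_k = -2, -2, -4, -6, -10, -16, -26, -42, …
Sym-product of L_f,L_g gives L₀ (≤ ord 1).
Differentiate: ansatz ord ≤ ord L₀ ⇒ L.
L = (28 - 66·x - 48·x^2 + 96·x^3 + 108·x^4) + (-4 + 20·x - 15·x^2 - 40·x^3 + 30·x^4 + 27·x^5)·Dx  (order 1).
h: a_k = -16, -112, -540, -2240, -8560, -31128, -109536, -376640, …
ICs: h(0) = -16.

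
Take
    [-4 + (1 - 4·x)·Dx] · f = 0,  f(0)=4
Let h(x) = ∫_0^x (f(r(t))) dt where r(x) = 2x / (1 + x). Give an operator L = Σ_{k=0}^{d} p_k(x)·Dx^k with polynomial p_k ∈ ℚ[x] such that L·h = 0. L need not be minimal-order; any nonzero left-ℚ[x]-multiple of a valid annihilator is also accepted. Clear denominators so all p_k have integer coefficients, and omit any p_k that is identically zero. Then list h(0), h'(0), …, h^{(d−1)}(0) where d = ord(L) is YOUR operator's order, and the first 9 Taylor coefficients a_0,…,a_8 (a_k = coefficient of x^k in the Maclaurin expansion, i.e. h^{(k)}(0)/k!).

L = 8·Dx + (-1 + 6·x + 7·x^2)·Dx^2  (order 2).
h: a_k = 0, 4, 16, 224/3, 392, 10976/5, 38416/3, 76832, 470596, …
ICs: h(0) = 0, h′(0) = 4.

f: a_k = 4, 16, 64, 256, 1024, 4096, 16384, 65536, 262144, …
f∘r: x↦r, Dx↦Dx/r' in L_f ⇒ L₀.
h=∫₀ˣh₀: take L = L₀·Dx.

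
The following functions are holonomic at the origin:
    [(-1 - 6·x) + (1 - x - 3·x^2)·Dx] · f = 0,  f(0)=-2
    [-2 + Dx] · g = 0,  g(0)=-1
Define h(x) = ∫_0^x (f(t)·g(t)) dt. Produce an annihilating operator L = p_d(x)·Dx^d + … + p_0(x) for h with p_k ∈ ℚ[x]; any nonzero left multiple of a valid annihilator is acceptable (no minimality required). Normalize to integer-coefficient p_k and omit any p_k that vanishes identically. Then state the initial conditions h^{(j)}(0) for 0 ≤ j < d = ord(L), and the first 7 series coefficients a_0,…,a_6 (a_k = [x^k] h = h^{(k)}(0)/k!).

f: a_k = -2, -2, -8, -14, -38, -80, -194, …
g: a_k = -1, -2, -2, -4/3, -2/3, -4/15, -4/45, …
Product ⇒ symmetric product L₀, ord ≤ 1.
Integrate: L := L₀·Dx.
L = (3 + 4·x - 6·x^2)·Dx + (-1 + x + 3·x^2)·Dx^2  (order 2).
h: a_k = 0, 2, 3, 16/3, 55/6, 86/5, 1474/45, …
ICs: h(0) = 0, h′(0) = 2.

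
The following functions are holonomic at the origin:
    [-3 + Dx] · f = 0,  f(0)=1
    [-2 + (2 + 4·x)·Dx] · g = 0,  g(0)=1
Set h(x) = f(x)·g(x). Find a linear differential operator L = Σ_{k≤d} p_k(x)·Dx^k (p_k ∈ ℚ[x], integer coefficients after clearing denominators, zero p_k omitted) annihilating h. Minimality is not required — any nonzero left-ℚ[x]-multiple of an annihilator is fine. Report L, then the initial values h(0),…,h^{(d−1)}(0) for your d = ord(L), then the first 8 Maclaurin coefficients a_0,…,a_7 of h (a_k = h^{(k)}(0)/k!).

L = (-4 - 6·x) + (1 + 2·x)·Dx  (order 1).
h: a_k = 1, 4, 7, 8, 13/2, 22/5, 21/10, 48/35, …
ICs: h(0) = 1.

f: a_k = 1, 3, 9/2, 9/2, 27/8, 81/40, 81/80, 243/560, …
g: a_k = 1, 1, -1/2, 1/2, -5/8, 7/8, -21/16, 33/16, …
f·g: L₀ = L_f ⊗_s L_g, ord ≤ 1·1.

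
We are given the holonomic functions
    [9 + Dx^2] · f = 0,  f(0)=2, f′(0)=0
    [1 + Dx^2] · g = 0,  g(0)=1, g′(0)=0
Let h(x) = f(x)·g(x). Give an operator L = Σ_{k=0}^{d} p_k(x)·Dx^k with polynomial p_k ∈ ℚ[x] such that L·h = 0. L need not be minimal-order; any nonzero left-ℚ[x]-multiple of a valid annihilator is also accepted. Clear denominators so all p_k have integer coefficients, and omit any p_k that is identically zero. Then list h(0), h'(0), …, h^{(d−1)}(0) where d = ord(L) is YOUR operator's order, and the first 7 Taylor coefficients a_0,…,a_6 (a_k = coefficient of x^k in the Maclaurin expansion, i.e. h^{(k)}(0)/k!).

f: a_k = 2, 0, -9, 0, 27/4, 0, -81/40, …
g: a_k = 1, 0, -1/2, 0, 1/24, 0, -1/720, …
h₀=f·g: eliminate ⇒ L₀, order ≤ 2·2.
L = 64 + 20·Dx^2 + Dx^4  (order 4).
h: a_k = 2, 0, -10, 0, 34/3, 0, -52/9, …
ICs: h(0) = 2, h′(0) = 0, h′′(0) = -20, h′′′(0) = 0.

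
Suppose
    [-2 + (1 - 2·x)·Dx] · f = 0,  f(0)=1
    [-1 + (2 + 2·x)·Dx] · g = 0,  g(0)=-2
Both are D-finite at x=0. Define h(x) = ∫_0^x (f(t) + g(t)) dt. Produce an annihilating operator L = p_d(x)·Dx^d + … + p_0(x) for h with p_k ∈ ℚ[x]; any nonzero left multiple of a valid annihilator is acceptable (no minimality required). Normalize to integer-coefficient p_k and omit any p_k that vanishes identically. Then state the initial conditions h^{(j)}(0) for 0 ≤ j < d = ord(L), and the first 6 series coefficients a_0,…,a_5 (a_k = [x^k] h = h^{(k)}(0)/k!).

L = (-6 - 4·x)·Dx + (11 + 20·x + 12·x^2)·Dx^2 + (-2 - 2·x + 8·x^2 + 8·x^3)·Dx^3  (order 3).
h: a_k = 0, -1, 1/2, 17/12, 63/32, 1029/320, …
ICs: h(0) = 0, h′(0) = -1, h′′(0) = 1.

f: a_k = 1, 2, 4, 8, 16, 32, …
g: a_k = -2, -1, 1/4, -1/8, 5/64, -7/128, …
f+g: L₀ = lclm(L_f,L_g), ord ≤ 1+1.
∫: right-multiply L₀ by Dx.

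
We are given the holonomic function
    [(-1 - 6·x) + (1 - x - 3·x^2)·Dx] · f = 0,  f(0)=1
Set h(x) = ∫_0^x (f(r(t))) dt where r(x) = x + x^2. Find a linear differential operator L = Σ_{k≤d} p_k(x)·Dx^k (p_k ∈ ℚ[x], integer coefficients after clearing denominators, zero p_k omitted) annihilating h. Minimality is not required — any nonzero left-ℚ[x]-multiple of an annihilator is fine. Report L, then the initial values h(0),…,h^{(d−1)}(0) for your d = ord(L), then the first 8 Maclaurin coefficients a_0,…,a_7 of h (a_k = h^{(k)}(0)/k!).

L = (1 + 8·x + 18·x^2 + 12·x^3)·Dx + (-1 + x + 4·x^2 + 6·x^3 + 3·x^4)·Dx^2  (order 2).
h: a_k = 0, 1, 1/2, 5/3, 15/4, 44/5, 137/6, 418/7, …
ICs: h(0) = 0, h′(0) = 1.

f: a_k = 1, 1, 4, 7, 19, 40, 97, 217, …
Change of var in L_f (x↦r) gives L₀.
h=∫₀ˣh₀: take L = L₀·Dx.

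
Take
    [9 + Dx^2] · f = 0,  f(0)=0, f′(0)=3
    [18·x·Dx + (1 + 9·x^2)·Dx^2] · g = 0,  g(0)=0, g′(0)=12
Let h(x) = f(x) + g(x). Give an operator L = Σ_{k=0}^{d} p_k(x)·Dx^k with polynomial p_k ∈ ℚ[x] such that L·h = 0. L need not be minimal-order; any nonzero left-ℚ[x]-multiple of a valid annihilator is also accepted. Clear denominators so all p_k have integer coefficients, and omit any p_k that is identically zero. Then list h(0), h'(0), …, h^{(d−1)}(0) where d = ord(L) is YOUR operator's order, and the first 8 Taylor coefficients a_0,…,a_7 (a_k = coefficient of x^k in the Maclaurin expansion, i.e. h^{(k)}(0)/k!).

f: a_k = 0, 3, 0, -9/2, 0, 81/40, 0, -243/560, …
g: a_k = 0, 12, 0, -36, 0, 972/5, 0, -8748/7, …
h₀=f+g: left-lcm gives L₀, ord ≤ 4.
L = (-1782·x + 20412·x^3 + 13122·x^5)·Dx + (-9 + 567·x^2 + 6561·x^4 + 6561·x^6)·Dx^2 + (-198·x + 2268·x^3 + 1458·x^5)·Dx^3 + (-1 + 63·x^2 + 729·x^4 + 729·x^6)·Dx^4  (order 4).
h: a_k = 0, 15, 0, -81/2, 0, 7857/40, 0, -700083/560, …
ICs: h(0) = 0, h′(0) = 15, h′′(0) = 0, h′′′(0) = -243.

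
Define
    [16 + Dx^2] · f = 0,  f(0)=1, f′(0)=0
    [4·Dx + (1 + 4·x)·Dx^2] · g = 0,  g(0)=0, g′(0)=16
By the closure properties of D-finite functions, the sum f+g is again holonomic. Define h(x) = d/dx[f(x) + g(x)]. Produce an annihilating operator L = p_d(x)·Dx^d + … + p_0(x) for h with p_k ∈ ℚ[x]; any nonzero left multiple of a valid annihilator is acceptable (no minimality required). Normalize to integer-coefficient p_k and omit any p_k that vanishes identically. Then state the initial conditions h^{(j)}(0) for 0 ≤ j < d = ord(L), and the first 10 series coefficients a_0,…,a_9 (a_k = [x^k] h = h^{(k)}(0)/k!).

L = (448 + 512·x + 1024·x^2) + (48 + 320·x + 768·x^2 + 1024·x^3)·Dx + (28 + 32·x + 64·x^2)·Dx^2 + (3 + 20·x + 48·x^2 + 64·x^3)·Dx^3  (order 3).
h: a_k = 16, -80, 256, -2944/3, 4096, -246272/15, 65536, -82571264/315, 1048576, -11890860032/2835, …
ICs: h(0) = 16, h′(0) = -80, h′′(0) = 512.

f: a_k = 1, 0, -8, 0, 32/3, 0, -256/45, 0, 512/315, 0, …
g: a_k = 0, 16, -32, 256/3, -256, 4096/5, -8192/3, 65536/7, -32768, 1048576/9, …
Weyl lclm of L_f,L_g ⇒ L₀ (ord ≤ 4).
Derive L from L₀ (diff closure).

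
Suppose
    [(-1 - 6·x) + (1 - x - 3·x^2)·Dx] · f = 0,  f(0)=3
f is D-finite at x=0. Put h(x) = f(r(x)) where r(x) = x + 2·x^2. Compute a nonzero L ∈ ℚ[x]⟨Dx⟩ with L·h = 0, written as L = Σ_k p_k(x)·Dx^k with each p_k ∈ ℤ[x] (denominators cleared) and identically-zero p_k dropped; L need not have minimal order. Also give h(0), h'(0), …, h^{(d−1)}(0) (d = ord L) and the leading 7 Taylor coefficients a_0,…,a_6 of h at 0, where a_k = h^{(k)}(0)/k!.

f: a_k = 3, 3, 12, 21, 57, 120, 291, …
Substitute x→r, Dx→(1/r')Dx; clear ⇒ L₀.
L = (1 + 10·x + 36·x^2 + 48·x^3) + (-1 + x + 5·x^2 + 12·x^3 + 12·x^4)·Dx  (order 1).
h: a_k = 3, 3, 18, 69, 231, 828, 3027, …
ICs: h(0) = 3.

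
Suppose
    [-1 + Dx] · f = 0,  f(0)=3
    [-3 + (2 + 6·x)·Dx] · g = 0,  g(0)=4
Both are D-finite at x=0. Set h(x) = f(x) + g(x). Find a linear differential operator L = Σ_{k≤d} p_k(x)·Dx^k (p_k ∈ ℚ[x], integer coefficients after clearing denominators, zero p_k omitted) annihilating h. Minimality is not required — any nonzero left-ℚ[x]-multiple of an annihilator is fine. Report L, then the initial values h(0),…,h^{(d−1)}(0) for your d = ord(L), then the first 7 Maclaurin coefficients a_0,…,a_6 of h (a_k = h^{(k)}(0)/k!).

L = (15 + 18·x) + (-13 - 24·x - 36·x^2)·Dx + (-2 + 6·x + 36·x^2)·Dx^2  (order 2).
h: a_k = 7, 9, -3, 29/4, -401/32, 8513/320, -229619/3840, …
ICs: h(0) = 7, h′(0) = 9.

f: a_k = 3, 3, 3/2, 1/2, 1/8, 1/40, 1/240, …
g: a_k = 4, 6, -9/2, 27/4, -405/32, 1701/64, -15309/256, …
Sum ⇒ L₀ = lclm(L_f,L_g) in ℚ(x)⟨Dx⟩.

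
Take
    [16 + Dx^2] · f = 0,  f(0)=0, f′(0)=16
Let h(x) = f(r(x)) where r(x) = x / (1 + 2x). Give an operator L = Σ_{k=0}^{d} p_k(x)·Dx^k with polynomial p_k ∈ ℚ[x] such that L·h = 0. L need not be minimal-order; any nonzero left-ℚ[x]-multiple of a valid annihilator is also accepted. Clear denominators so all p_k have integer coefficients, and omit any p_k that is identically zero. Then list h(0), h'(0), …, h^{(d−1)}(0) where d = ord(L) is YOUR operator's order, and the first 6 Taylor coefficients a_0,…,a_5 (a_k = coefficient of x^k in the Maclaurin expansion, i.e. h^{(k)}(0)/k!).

L = 16 + (4 + 24·x + 48·x^2 + 32·x^3)·Dx + (1 + 8·x + 24·x^2 + 32·x^3 + 16·x^4)·Dx^2  (order 2).
h: a_k = 0, 16, -32, 64/3, 128, -11008/15, …
ICs: h(0) = 0, h′(0) = 16.

f: a_k = 0, 16, 0, -128/3, 0, 512/15, …
Substitute x→r, Dx→(1/r')Dx; clear ⇒ L₀.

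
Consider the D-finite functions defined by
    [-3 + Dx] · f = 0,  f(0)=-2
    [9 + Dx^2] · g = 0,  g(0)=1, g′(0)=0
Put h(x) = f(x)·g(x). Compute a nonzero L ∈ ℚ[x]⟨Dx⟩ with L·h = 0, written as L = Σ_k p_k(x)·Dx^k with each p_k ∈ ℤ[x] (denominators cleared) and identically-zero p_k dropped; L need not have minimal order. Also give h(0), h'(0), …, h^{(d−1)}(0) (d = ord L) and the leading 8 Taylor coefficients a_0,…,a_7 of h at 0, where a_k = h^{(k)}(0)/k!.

f: a_k = -2, -6, -9, -9, -27/4, -81/20, -81/40, -243/280, …
g: a_k = 1, 0, -9/2, 0, 27/8, 0, -81/80, 0, …
h₀=f·g: eliminate ⇒ L₀, order ≤ 1·2.
L = 18 - 6·Dx + Dx^2  (order 2).
h: a_k = -2, -6, 0, 18, 27, 81/5, 0, -243/35, …
ICs: h(0) = -2, h′(0) = -6.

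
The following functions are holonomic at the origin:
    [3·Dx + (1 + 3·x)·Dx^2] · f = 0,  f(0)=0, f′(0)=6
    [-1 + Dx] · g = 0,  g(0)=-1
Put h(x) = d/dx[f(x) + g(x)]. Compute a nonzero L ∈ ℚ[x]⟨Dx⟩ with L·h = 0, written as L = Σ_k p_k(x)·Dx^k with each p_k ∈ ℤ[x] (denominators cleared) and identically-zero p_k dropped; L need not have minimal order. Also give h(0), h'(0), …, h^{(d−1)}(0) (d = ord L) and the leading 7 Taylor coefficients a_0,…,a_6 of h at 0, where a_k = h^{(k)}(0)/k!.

f: a_k = 0, 6, -9, 18, -81/2, 486/5, -243, …
g: a_k = -1, -1, -1/2, -1/6, -1/24, -1/120, -1/720, …
f+g: L₀ = lclm(L_f,L_g), ord ≤ 2+1.
Derive L from L₀ (diff closure).
L = (-21 - 9·x) + (17 - 6·x - 9·x^2)·Dx + (4 + 15·x + 9·x^2)·Dx^2  (order 2).
h: a_k = 5, -19, 107/2, -973/6, 11663/24, -174961/120, 3149279/720, …
ICs: h(0) = 5, h′(0) = -19.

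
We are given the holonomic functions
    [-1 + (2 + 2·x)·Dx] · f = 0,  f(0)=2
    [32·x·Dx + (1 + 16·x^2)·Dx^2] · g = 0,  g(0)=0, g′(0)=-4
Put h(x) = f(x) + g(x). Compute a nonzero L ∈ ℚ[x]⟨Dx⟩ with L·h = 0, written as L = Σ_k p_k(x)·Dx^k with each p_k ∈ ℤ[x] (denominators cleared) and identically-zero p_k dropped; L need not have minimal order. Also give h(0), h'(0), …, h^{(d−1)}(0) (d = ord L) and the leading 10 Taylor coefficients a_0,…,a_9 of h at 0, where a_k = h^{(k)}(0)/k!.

f: a_k = 2, 1, -1/4, 1/8, -5/64, 7/128, -21/512, 33/1024, -429/16384, 715/32768, …
g: a_k = 0, -4, 0, 64/3, 0, -1024/5, 0, 16384/7, 0, -262144/9, …
h₀=f+g: left-lcm gives L₀, ord ≤ 3.
L = (-64 - 160·x + 3072·x^2 + 1536·x^3)·Dx + (-131 - 256·x + 5920·x^2 + 12288·x^3 + 5376·x^4)·Dx^2 + (-2 + 126·x + 192·x^2 + 2112·x^3 + 3584·x^4 + 1536·x^5)·Dx^3  (order 3).
h: a_k = 2, -3, -1/4, 515/24, -5/64, -131037/640, -21/512, 16777447/7168, -429/16384, -8589928157/294912, …
ICs: h(0) = 2, h′(0) = -3, h′′(0) = -1/2.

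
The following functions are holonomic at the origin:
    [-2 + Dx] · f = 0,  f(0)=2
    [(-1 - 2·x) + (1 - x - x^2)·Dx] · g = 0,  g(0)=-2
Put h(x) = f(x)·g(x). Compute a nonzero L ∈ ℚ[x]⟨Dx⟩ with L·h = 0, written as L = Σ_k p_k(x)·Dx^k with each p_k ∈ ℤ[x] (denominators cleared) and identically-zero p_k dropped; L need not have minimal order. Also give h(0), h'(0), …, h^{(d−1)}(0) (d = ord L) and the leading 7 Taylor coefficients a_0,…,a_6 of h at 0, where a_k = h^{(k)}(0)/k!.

f: a_k = 2, 4, 4, 8/3, 4/3, 8/15, 8/45, …
g: a_k = -2, -2, -4, -6, -10, -16, -26, …
Sym-product of L_f,L_g gives L₀ (≤ ord 1).
L = (3 - 2·x^2) + (-1 + x + x^2)·Dx  (order 1).
h: a_k = -4, -12, -24, -124/3, -68, -552/5, -8044/45, …
ICs: h(0) = -4.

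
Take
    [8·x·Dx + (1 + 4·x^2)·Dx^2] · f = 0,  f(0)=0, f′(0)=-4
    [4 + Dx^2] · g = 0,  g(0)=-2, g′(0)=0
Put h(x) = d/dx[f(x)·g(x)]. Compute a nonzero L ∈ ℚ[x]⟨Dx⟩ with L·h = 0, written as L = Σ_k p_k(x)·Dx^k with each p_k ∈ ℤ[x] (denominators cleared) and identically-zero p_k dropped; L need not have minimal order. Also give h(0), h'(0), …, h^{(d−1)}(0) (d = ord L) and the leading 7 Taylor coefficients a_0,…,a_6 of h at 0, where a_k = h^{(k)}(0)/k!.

L = (880 + 9408·x^2 + 59008·x^4 + 49152·x^6 + 24576·x^8 + 16384·x^10 + 32768·x^12) + (544·x + 9088·x^3 + 35840·x^5 + 40960·x^7 + 40960·x^9 + 32768·x^11)·Dx + (240 + 2720·x^2 + 17088·x^4 + 18944·x^6 + 16384·x^8 + 16384·x^10 + 16384·x^12)·Dx^2 + (136·x + 2272·x^3 + 8960·x^5 + 10240·x^7 + 10240·x^9 + 8192·x^11)·Dx^3 + (5 + 92·x^2 + 584·x^4 + 1664·x^6 + 2560·x^8 + 3072·x^10 + 2048·x^12)·Dx^4  (order 4).
h: a_k = 8, 0, -80, 0, 784/3, 0, -41632/45, …
ICs: h(0) = 8, h′(0) = 0, h′′(0) = -160, h′′′(0) = 0.

f: a_k = 0, -4, 0, 16/3, 0, -64/5, 0, …
g: a_k = -2, 0, 4, 0, -4/3, 0, 8/45, …
Product ⇒ symmetric product L₀, ord ≤ 4.
h₀' ⇒ L via d/dx closure of L₀.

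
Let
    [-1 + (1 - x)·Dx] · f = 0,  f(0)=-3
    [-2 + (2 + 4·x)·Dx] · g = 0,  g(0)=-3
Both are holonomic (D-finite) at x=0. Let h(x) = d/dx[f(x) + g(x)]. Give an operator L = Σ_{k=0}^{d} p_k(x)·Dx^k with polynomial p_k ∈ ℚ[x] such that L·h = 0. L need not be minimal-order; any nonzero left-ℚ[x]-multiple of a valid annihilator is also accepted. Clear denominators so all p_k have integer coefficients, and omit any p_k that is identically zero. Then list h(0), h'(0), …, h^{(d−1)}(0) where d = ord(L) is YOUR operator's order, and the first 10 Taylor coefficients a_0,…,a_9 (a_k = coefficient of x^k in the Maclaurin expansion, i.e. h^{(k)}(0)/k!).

L = (-4 - 2·x) + (-1 - 10·x - 7·x^2)·Dx + (1 + 2·x - x^2 - 2·x^3)·Dx^2  (order 2).
h: a_k = -6, -3, -27/2, -9/2, -225/8, 45/8, -1029/16, 903/16, -22761/128, 32625/128, …
ICs: h(0) = -6, h′(0) = -3.

f: a_k = -3, -3, -3, -3, -3, -3, -3, -3, -3, -3, …
g: a_k = -3, -3, 3/2, -3/2, 15/8, -21/8, 63/16, -99/16, 1287/128, -2145/128, …
Weyl lclm of L_f,L_g ⇒ L₀ (ord ≤ 2).
Differentiate: ansatz ord ≤ ord L₀ ⇒ L.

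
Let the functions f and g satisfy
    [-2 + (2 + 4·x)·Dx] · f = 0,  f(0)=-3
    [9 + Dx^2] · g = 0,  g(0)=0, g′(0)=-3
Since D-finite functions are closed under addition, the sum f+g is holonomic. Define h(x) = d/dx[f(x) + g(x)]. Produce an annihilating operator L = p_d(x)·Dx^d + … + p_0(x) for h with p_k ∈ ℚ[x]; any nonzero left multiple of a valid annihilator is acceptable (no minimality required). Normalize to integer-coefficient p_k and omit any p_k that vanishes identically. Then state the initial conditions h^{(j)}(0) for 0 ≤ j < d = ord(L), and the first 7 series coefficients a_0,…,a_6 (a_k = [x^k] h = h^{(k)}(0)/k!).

f: a_k = -3, -3, 3/2, -3/2, 15/8, -21/8, 63/16, …
g: a_k = 0, -3, 0, 9/2, 0, -81/40, 0, …
Sum ⇒ L₀ = lclm(L_f,L_g) in ℚ(x)⟨Dx⟩.
h₀' ⇒ L via d/dx closure of L₀.
L = (-18 - 27·x - 27·x^2) + (-9 - 45·x - 81·x^2 - 54·x^3)·Dx + (-2 - 3·x - 3·x^2)·Dx^2 + (-1 - 5·x - 9·x^2 - 6·x^3)·Dx^3  (order 3).
h: a_k = -6, 3, 9, 15/2, -93/4, 189/8, -1611/40, …
ICs: h(0) = -6, h′(0) = 3, h′′(0) = 18.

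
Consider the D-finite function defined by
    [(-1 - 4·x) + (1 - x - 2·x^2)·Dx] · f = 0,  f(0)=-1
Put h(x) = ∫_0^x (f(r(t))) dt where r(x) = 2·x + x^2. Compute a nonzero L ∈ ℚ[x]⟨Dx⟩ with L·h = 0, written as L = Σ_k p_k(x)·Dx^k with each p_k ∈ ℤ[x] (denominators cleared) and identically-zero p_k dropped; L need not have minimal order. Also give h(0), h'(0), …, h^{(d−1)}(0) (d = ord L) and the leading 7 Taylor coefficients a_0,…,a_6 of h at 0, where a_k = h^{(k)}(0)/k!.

f: a_k = -1, -1, -3, -5, -11, -21, -43, …
Change of var in L_f (x↦r) gives L₀.
Integrate: L := L₀·Dx.
L = (2 + 16·x + 8·x^2)·Dx + (-1 + 3·x + 6·x^2 + 2·x^3)·Dx^2  (order 2).
h: a_k = 0, -1, -1, -13/3, -13, -239/5, -527/3, …
ICs: h(0) = 0, h′(0) = -1.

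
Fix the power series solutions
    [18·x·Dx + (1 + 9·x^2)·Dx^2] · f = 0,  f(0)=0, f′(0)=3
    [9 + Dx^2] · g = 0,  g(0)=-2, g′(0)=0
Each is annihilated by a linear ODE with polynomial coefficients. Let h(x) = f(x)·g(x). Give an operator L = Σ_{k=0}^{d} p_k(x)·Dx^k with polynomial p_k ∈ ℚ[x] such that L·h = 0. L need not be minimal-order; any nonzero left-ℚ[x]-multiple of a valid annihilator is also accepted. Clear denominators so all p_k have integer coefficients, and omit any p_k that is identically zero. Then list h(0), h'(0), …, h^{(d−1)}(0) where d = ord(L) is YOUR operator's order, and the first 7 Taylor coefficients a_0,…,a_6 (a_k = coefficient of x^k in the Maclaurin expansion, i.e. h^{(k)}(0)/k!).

f: a_k = 0, 3, 0, -9, 0, 243/5, 0, …
g: a_k = -2, 0, 9, 0, -27/4, 0, 81/40, …
L₀ := L_f ⊗_s L_g (sym. prod.), ord ≤ 4.
L = (810 + 18954·x^2 + 72171·x^4 + 236196·x^6 + 531441·x^8) + (972·x + 14580·x^3 + 78732·x^5 + 236196·x^7)·Dx + (108 + 2592·x^2 + 13122·x^4 + 52488·x^6 + 118098·x^8)·Dx^2 + (108·x + 1620·x^3 + 8748·x^5 + 26244·x^7)·Dx^3 + (2 + 54·x^2 + 567·x^4 + 2916·x^6 + 6561·x^8)·Dx^4  (order 4).
h: a_k = 0, -6, 0, 45, 0, -3969/20, 0, …
ICs: h(0) = 0, h′(0) = -6, h′′(0) = 0, h′′′(0) = 270.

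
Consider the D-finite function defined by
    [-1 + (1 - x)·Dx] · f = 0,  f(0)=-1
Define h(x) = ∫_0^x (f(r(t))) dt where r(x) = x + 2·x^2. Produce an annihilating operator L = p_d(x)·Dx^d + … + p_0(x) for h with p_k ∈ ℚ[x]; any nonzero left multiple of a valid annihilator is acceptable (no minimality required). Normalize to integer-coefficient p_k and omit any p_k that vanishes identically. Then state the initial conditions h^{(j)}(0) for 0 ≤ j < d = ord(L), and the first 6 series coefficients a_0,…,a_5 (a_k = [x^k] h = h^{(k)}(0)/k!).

L = (1 + 4·x)·Dx + (-1 + x + 2·x^2)·Dx^2  (order 2).
h: a_k = 0, -1, -1/2, -1, -5/4, -11/5, …
ICs: h(0) = 0, h′(0) = -1.

f: a_k = -1, -1, -1, -1, -1, -1, …
Change of var in L_f (x↦r) gives L₀.
h=∫h₀ ⇒ L = L₀·Dx.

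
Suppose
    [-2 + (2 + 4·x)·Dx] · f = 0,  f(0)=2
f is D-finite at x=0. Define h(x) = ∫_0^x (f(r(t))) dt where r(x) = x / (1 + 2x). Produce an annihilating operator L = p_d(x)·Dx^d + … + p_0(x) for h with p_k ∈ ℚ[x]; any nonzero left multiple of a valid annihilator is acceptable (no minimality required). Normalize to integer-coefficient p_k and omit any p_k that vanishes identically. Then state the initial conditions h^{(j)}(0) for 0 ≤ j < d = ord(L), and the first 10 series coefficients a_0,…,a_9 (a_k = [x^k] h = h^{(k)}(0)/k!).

L = -Dx + (1 + 6·x + 8·x^2)·Dx^2  (order 2).
h: a_k = 0, 2, 1, -5/3, 13/4, -141/20, 133/8, -2353/56, 7205/64, -182461/576, …
ICs: h(0) = 0, h′(0) = 2.

f: a_k = 2, 2, -1, 1, -5/4, 7/4, -21/8, 33/8, -429/64, 715/64, …
Change of var in L_f (x↦r) gives L₀.
Integrate: L := L₀·Dx.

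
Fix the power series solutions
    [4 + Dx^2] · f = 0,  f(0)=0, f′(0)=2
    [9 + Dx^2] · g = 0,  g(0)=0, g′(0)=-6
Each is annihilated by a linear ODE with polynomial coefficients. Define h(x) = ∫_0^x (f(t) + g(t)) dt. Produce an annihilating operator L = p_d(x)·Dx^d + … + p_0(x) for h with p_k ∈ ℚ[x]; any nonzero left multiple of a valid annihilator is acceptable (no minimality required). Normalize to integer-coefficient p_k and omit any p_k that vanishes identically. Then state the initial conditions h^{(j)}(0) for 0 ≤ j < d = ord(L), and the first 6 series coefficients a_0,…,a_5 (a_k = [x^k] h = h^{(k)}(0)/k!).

L = 36·Dx + 13·Dx^3 + Dx^5  (order 5).
h: a_k = 0, 0, -2, 0, 23/12, 0, …
ICs: h(0) = 0, h′(0) = 0, h′′(0) = -4, h′′′(0) = 0, h′′′′(0) = 46.

f: a_k = 0, 2, 0, -4/3, 0, 4/15, …
g: a_k = 0, -6, 0, 9, 0, -81/20, …
L₀ := lclm(L_f,L_g); ord L₀ ≤ 2+2.
h=∫₀ˣh₀: take L = L₀·Dx.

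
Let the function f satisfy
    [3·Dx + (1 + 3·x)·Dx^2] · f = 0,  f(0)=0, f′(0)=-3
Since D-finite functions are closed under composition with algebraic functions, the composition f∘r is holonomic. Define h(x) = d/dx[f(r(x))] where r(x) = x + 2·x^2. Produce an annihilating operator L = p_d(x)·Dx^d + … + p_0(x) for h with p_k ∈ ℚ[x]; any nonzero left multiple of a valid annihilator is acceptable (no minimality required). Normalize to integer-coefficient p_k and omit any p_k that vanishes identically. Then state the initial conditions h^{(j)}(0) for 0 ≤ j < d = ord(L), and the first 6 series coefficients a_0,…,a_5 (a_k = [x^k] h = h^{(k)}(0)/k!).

L = (-1 + 12·x + 24·x^2) + (1 + 7·x + 18·x^2 + 24·x^3)·Dx  (order 1).
h: a_k = -3, -3, 27, -63, 27, 297, …
ICs: h(0) = -3.

f: a_k = 0, -3, 9/2, -9, 81/4, -243/5, …
Change of var in L_f (x↦r) gives L₀.
Derive L from L₀ (diff closure).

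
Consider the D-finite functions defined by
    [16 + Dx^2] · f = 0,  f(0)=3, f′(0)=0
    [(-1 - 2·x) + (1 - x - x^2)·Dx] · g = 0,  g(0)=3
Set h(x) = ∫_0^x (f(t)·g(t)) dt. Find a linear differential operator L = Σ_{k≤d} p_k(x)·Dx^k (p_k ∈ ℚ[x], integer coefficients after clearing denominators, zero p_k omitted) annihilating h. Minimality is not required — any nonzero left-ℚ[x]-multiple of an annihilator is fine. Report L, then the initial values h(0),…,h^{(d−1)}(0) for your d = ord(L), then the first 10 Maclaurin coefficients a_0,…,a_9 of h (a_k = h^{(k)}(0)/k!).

f: a_k = 3, 0, -24, 0, 32, 0, -256/15, 0, 512/105, 0, …
g: a_k = 3, 3, 6, 9, 15, 24, 39, 63, 102, 165, …
Product ⇒ symmetric product L₀, ord ≤ 2.
∫: right-multiply L₀ by Dx.
L = (-14 + 16·x + 16·x^2)·Dx + (2 + 4·x)·Dx^2 + (-1 + x + x^2)·Dx^3  (order 3).
h: a_k = 0, 9, 9/2, -18, -45/4, -3/5, -8, -73/5, -751/40, -2774/105, …
ICs: h(0) = 0, h′(0) = 9, h′′(0) = 9.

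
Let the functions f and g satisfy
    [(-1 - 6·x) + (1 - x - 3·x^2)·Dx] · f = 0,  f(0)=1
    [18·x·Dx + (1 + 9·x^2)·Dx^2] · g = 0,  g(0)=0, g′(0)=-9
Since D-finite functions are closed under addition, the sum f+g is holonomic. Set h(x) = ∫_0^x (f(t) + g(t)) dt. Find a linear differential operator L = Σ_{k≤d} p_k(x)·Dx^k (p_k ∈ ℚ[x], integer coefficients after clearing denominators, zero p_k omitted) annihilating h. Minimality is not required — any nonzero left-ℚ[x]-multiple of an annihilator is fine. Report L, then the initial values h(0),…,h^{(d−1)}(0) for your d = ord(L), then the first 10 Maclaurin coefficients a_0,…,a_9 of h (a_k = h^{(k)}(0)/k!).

f: a_k = 1, 1, 4, 7, 19, 40, 97, 217, 508, 1159, …
g: a_k = 0, -9, 0, 27, 0, -729/5, 0, 6561/7, 0, -6561, …
h₀=f+g: left-lcm gives L₀, ord ≤ 3.
Integrate: L := L₀·Dx.
L = (-72 + 288·x + 4428·x^2 + 9720·x^3 + 33534·x^4 + 13122·x^6)·Dx^2 + (30 + 180·x + 144·x^2 + 1728·x^3 + 9153·x^4 + 23814·x^5 + 2187·x^6 + 13122·x^7)·Dx^3 + (-4 - 14·x - 114·x^2 + 36·x^3 - 459·x^4 + 1539·x^5 + 2430·x^6 + 729·x^7 + 2187·x^8)·Dx^4  (order 4).
h: a_k = 0, 1, -4, 4/3, 17/2, 19/5, -529/30, 97/7, 1010/7, 508/9, …
ICs: h(0) = 0, h′(0) = 1, h′′(0) = -8, h′′′(0) = 8.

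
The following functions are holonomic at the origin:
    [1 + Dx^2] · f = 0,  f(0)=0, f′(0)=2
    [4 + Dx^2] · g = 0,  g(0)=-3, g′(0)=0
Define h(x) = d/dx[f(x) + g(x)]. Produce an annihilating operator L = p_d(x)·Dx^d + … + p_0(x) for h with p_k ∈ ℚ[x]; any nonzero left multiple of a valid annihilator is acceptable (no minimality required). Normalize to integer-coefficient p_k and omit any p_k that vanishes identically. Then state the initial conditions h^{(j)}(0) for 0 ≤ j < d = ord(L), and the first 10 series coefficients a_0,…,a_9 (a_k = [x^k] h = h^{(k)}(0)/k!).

f: a_k = 0, 2, 0, -1/3, 0, 1/60, 0, -1/2520, 0, 1/181440, …
g: a_k = -3, 0, 6, 0, -2, 0, 4/15, 0, -2/105, 0, …
f+g: L₀ = lclm(L_f,L_g), ord ≤ 2+2.
Derive L from L₀ (diff closure).
L = 4 + 5·Dx^2 + Dx^4  (order 4).
h: a_k = 2, 12, -1, -8, 1/12, 8/5, -1/360, -16/105, 1/20160, 8/945, …
ICs: h(0) = 2, h′(0) = 12, h′′(0) = -2, h′′′(0) = -48.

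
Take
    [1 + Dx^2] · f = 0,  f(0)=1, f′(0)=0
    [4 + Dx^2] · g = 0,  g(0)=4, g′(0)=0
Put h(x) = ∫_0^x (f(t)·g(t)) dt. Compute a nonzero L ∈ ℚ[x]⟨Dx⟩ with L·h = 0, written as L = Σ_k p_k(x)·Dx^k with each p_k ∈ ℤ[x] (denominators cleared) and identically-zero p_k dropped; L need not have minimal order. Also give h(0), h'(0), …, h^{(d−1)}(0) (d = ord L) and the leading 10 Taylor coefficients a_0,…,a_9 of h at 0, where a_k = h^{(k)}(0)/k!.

f: a_k = 1, 0, -1/2, 0, 1/24, 0, -1/720, 0, 1/40320, 0, …
g: a_k = 4, 0, -8, 0, 8/3, 0, -16/45, 0, 8/315, 0, …
Product ⇒ symmetric product L₀, ord ≤ 4.
h=∫₀ˣh₀: take L = L₀·Dx.
L = 9·Dx + 10·Dx^3 + Dx^5  (order 5).
h: a_k = 0, 4, 0, -10/3, 0, 41/30, 0, -73/252, 0, 3281/90720, …
ICs: h(0) = 0, h′(0) = 4, h′′(0) = 0, h′′′(0) = -20, h′′′′(0) = 0.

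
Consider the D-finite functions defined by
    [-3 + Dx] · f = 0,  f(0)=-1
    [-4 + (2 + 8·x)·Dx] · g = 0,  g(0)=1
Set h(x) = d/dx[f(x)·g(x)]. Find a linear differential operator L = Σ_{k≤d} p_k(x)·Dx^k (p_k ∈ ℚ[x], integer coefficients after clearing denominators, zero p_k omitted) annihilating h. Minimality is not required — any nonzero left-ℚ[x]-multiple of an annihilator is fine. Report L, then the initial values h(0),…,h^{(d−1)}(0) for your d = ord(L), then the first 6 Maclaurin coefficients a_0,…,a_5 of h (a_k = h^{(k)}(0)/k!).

f: a_k = -1, -3, -9/2, -9/2, -27/8, -81/40, …
g: a_k = 1, 2, -2, 4, -10, 28, …
Sym-product of L_f,L_g gives L₀ (≤ ord 1).
h=h₀': d/dx-closure on L₀ ⇒ L.
L = (17 + 120·x + 144·x^2) + (-5 - 32·x - 48·x^2)·Dx  (order 1).
h: a_k = -5, -17, -69/2, -43/2, -631/8, 1377/8, …
ICs: h(0) = -5.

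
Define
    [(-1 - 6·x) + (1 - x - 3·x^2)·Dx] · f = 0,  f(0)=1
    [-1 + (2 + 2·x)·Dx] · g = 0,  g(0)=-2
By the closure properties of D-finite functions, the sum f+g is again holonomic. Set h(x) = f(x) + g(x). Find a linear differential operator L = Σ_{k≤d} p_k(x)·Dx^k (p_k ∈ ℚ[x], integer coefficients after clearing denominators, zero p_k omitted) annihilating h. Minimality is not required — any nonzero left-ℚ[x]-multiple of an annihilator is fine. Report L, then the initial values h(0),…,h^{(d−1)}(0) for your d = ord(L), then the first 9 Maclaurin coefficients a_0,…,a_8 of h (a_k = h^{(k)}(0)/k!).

L = (-17 - 57·x - 135·x^2 - 90·x^3) + (33 + 134·x + 387·x^2 + 510·x^3 + 225·x^4)·Dx + (-2 - 30·x - 22·x^2 + 126·x^3 + 210·x^4 + 90·x^5)·Dx^2  (order 2).
h: a_k = -1, 0, 17/4, 55/8, 1221/64, 5113/128, 49685/512, 222175/1024, 8323501/16384, …
ICs: h(0) = -1, h′(0) = 0.

f: a_k = 1, 1, 4, 7, 19, 40, 97, 217, 508, …
g: a_k = -2, -1, 1/4, -1/8, 5/64, -7/128, 21/512, -33/1024, 429/16384, …
L₀ := lclm(L_f,L_g); ord L₀ ≤ 1+1.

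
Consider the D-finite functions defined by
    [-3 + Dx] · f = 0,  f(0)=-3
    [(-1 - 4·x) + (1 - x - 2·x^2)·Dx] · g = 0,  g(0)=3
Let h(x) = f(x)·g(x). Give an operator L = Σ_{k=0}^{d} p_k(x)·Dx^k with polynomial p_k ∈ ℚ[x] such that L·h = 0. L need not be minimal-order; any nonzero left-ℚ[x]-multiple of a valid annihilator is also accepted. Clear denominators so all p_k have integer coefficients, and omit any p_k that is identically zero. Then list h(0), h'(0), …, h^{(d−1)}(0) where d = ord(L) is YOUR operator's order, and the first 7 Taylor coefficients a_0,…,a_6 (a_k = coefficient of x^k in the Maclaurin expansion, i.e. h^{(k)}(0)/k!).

L = (4 + x - 6·x^2) + (-1 + x + 2·x^2)·Dx  (order 1).
h: a_k = -9, -36, -189/2, -207, -3411/8, -4293/5, -137637/80, …
ICs: h(0) = -9.

f: a_k = -3, -9, -27/2, -27/2, -81/8, -243/40, -243/80, …
g: a_k = 3, 3, 9, 15, 33, 63, 129, …
L₀ := L_f ⊗_s L_g (sym. prod.), ord ≤ 1.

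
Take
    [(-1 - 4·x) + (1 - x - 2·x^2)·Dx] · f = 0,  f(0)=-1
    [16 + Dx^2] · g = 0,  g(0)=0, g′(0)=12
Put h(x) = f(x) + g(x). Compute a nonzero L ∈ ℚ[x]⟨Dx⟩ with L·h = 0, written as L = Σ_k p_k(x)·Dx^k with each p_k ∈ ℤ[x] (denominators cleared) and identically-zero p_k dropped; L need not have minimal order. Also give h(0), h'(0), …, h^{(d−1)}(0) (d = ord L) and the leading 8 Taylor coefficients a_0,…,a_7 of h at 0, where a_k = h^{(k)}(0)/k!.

L = (368 + 1408·x - 256·x^2 + 512·x^3 + 2560·x^4 + 2048·x^5) + (-176 + 336·x + 384·x^2 - 1024·x^3 - 384·x^4 + 1536·x^5 + 1024·x^6)·Dx + (23 + 88·x - 16·x^2 + 32·x^3 + 160·x^4 + 128·x^5)·Dx^2 + (-11 + 21·x + 24·x^2 - 64·x^3 - 24·x^4 + 96·x^5 + 64·x^6)·Dx^3  (order 3).
h: a_k = -1, 11, -3, -37, -11, 23/5, -43, -9949/105, …
ICs: h(0) = -1, h′(0) = 11, h′′(0) = -6.

f: a_k = -1, -1, -3, -5, -11, -21, -43, -85, …
g: a_k = 0, 12, 0, -32, 0, 128/5, 0, -1024/105, …
Weyl lclm of L_f,L_g ⇒ L₀ (ord ≤ 3).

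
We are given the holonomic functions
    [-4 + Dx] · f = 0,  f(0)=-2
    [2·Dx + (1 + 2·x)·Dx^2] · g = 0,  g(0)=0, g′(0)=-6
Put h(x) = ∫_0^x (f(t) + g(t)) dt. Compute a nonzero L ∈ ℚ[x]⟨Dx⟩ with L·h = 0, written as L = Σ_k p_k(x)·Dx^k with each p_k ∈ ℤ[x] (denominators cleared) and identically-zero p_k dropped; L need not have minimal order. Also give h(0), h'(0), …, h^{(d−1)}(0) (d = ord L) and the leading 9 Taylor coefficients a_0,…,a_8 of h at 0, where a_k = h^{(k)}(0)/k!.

L = (-32 - 32·x)·Dx^2 + (-4 - 32·x - 32·x^2)·Dx^3 + (3 + 10·x + 8·x^2)·Dx^4  (order 4).
h: a_k = 0, -2, -7, -10/3, -22/3, -28/15, -272/45, 928/315, -2416/315, …
ICs: h(0) = 0, h′(0) = -2, h′′(0) = -14, h′′′(0) = -20.

f: a_k = -2, -8, -16, -64/3, -64/3, -256/15, -512/45, -2048/315, -1024/315, …
g: a_k = 0, -6, 6, -8, 12, -96/5, 32, -384/7, 96, …
f+g: L₀ = lclm(L_f,L_g), ord ≤ 1+2.
h=∫h₀ ⇒ L = L₀·Dx.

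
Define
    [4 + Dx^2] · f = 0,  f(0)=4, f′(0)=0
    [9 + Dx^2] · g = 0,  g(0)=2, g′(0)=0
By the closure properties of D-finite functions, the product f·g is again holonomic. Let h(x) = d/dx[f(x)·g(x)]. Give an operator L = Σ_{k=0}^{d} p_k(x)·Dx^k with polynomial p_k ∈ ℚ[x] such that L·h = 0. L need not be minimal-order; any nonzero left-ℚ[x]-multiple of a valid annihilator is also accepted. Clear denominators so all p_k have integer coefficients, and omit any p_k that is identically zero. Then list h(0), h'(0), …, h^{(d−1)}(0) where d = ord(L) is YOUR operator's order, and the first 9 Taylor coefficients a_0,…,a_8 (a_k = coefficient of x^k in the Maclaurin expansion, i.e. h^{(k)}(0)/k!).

f: a_k = 4, 0, -8, 0, 8/3, 0, -16/45, 0, 8/315, …
g: a_k = 2, 0, -9, 0, 27/4, 0, -81/40, 0, 729/2240, …
L₀ := L_f ⊗_s L_g (sym. prod.), ord ≤ 4.
h=h₀': d/dx-closure on L₀ ⇒ L.
L = 25 + 26·Dx^2 + Dx^4  (order 4).
h: a_k = 0, -104, 0, 1252/3, 0, -7813/15, 0, 195313/630, 0, …
ICs: h(0) = 0, h′(0) = -104, h′′(0) = 0, h′′′(0) = 2504.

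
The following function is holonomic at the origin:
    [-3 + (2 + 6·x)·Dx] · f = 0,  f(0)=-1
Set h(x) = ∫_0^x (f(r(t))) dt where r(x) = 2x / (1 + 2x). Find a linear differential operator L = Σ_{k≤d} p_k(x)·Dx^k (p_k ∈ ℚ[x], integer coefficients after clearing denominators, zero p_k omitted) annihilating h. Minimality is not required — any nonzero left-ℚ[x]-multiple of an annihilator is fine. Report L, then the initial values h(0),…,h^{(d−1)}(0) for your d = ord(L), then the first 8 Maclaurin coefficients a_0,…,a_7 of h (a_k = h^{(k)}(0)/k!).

L = -3·Dx + (1 + 10·x + 16·x^2)·Dx^2  (order 2).
h: a_k = 0, -1, -3/2, 7/2, -87/8, 1677/40, -3023/16, 106305/112, …
ICs: h(0) = 0, h′(0) = -1.

f: a_k = -1, -3/2, 9/8, -27/16, 405/128, -1701/256, 15309/1024, -72171/2048, …
h₀=f(r): pull back L_f along r ⇒ L₀.
Integrate: L := L₀·Dx.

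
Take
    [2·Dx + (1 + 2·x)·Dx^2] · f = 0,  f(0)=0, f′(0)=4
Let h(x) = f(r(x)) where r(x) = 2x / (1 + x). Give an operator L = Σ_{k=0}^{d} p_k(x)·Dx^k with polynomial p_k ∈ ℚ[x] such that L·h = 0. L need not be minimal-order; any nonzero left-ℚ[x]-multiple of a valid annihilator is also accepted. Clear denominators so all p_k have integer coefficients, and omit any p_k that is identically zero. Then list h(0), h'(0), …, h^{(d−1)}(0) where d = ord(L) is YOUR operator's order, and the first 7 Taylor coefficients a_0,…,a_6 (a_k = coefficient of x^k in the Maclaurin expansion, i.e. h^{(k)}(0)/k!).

f: a_k = 0, 4, -4, 16/3, -8, 64/5, -64/3, …
f∘r: x↦r, Dx↦Dx/r' in L_f ⇒ L₀.
L = (6 + 10·x)·Dx + (1 + 6·x + 5·x^2)·Dx^2  (order 2).
h: a_k = 0, 8, -24, 248/3, -312, 6248/5, -5208, …
ICs: h(0) = 0, h′(0) = 8.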